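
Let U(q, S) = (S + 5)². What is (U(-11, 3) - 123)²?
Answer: 3481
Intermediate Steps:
U(q, S) = (5 + S)²
(U(-11, 3) - 123)² = ((5 + 3)² - 123)² = (8² - 123)² = (64 - 123)² = (-59)² = 3481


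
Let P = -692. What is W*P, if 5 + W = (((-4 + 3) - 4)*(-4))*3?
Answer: -38060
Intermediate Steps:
W = 55 (W = -5 + (((-4 + 3) - 4)*(-4))*3 = -5 + ((-1 - 4)*(-4))*3 = -5 - 5*(-4)*3 = -5 + 20*3 = -5 + 60 = 55)
W*P = 55*(-692) = -38060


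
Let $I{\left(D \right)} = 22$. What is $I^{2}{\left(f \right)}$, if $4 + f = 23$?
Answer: $484$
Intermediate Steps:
$f = 19$ ($f = -4 + 23 = 19$)
$I^{2}{\left(f \right)} = 22^{2} = 484$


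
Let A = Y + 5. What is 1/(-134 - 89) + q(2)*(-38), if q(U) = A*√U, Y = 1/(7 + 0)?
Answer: -1/223 - 1368*√2/7 ≈ -276.38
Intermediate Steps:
Y = ⅐ (Y = 1/7 = ⅐ ≈ 0.14286)
A = 36/7 (A = ⅐ + 5 = 36/7 ≈ 5.1429)
q(U) = 36*√U/7
1/(-134 - 89) + q(2)*(-38) = 1/(-134 - 89) + (36*√2/7)*(-38) = 1/(-223) - 1368*√2/7 = -1/223 - 1368*√2/7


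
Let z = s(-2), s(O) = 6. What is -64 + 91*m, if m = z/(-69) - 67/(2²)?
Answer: -146847/92 ≈ -1596.2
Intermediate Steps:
z = 6
m = -1549/92 (m = 6/(-69) - 67/(2²) = 6*(-1/69) - 67/4 = -2/23 - 67*¼ = -2/23 - 67/4 = -1549/92 ≈ -16.837)
-64 + 91*m = -64 + 91*(-1549/92) = -64 - 140959/92 = -146847/92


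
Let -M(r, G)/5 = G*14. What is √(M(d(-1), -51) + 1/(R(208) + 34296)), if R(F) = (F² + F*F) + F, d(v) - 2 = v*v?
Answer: √864168482/492 ≈ 59.749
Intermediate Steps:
d(v) = 2 + v² (d(v) = 2 + v*v = 2 + v²)
M(r, G) = -70*G (M(r, G) = -5*G*14 = -70*G)
R(F) = F + 2*F² (R(F) = (F² + F²) + F = 2*F² + F = F + 2*F²)
√(M(d(-1), -51) + 1/(R(208) + 34296)) = √(-70*(-51) + 1/(208*(1 + 2*208) + 34296)) = √(3570 + 1/(208*(1 + 416) + 34296)) = √(3570 + 1/(208*417 + 34296)) = √(3570 + 1/(86736 + 34296)) = √(3570 + 1/121032) = √(432084241/121032) = √864168482/492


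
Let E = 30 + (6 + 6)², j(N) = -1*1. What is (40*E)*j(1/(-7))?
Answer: -6960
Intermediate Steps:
j(N) = -1
E = 174 (E = 30 + 12² = 30 + 144 = 174)
(40*E)*j(1/(-7)) = (40*174)*(-1) = 6960*(-1) = -6960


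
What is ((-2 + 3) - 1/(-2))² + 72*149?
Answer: 42921/4 ≈ 10730.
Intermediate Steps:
((-2 + 3) - 1/(-2))² + 72*149 = (1 - 1*(-½))² + 10728 = (1 + ½)² + 10728 = (3/2)² + 10728 = 9/4 + 10728 = 42921/4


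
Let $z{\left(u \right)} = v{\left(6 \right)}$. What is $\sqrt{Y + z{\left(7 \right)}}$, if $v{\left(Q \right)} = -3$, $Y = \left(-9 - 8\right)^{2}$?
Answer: $\sqrt{286} \approx 16.912$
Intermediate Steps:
$Y = 289$ ($Y = \left(-17\right)^{2} = 289$)
$z{\left(u \right)} = -3$
$\sqrt{Y + z{\left(7 \right)}} = \sqrt{289 - 3} = \sqrt{286}$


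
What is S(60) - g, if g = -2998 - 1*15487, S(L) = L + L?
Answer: 18605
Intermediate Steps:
S(L) = 2*L
g = -18485 (g = -2998 - 15487 = -18485)
S(60) - g = 2*60 - 1*(-18485) = 120 + 18485 = 18605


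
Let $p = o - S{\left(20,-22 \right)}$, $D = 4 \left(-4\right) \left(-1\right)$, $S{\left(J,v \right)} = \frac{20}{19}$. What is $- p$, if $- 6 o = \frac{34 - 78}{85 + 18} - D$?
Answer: $- \frac{3298}{1957} \approx -1.6852$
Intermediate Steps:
$S{\left(J,v \right)} = \frac{20}{19}$ ($S{\left(J,v \right)} = 20 \cdot \frac{1}{19} = \frac{20}{19}$)
$D = 16$ ($D = \left(-16\right) \left(-1\right) = 16$)
$o = \frac{282}{103}$ ($o = - \frac{\frac{34 - 78}{85 + 18} - 16}{6} = - \frac{- \frac{44}{103} - 16}{6} = \left(- \frac{1}{6}\right) \left(- \frac{1692}{103}\right) = \frac{282}{103} \approx 2.7379$)
$p = \frac{3298}{1957}$ ($p = \frac{282}{103} - \frac{20}{19} = \frac{3298}{1957} \approx 1.6852$)
$- p = \left(-1\right) \frac{3298}{1957} = - \frac{3298}{1957}$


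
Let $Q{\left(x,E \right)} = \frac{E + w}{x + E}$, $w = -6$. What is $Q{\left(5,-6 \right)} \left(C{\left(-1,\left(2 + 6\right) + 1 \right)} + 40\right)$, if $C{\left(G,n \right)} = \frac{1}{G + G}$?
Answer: $474$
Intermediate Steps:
$Q{\left(x,E \right)} = \frac{-6 + E}{E + x}$ ($Q{\left(x,E \right)} = \frac{E - 6}{x + E} = \frac{-6 + E}{E + x}$)
$C{\left(G,n \right)} = \frac{1}{2 G}$
$Q{\left(5,-6 \right)} \left(C{\left(-1,\left(2 + 6\right) + 1 \right)} + 40\right) = \frac{-6 - 6}{-6 + 5} \left(\frac{1}{2 \left(-1\right)} + 40\right) = \frac{1}{-1} \left(-12\right) \left(\frac{1}{2} \left(-1\right) + 40\right) = \left(-1\right) \left(-12\right) \left(- \frac{1}{2} + 40\right) = 12 \cdot \frac{79}{2} = 474$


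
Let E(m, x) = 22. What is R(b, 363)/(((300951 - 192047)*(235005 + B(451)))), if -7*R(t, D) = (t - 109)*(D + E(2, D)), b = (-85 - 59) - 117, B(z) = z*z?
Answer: 10175/23872083512 ≈ 4.2623e-7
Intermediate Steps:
B(z) = z²
b = -261 (b = -144 - 117 = -261)
R(t, D) = -(-109 + t)*(22 + D)/7 (R(t, D) = -(t - 109)*(D + 22)/7 = -(-109 + t)*(22 + D)/7)
R(b, 363)/(((300951 - 192047)*(235005 + B(451)))) = (2398/7 - 22/7*(-261) + (109/7)*363 - ⅐*363*(-261))/(((300951 - 192047)*(235005 + 451²))) = (2398/7 + 5742/7 + 39567/7 + 94743/7)/((108904*(235005 + 203401))) = 20350/((108904*438406)) = 20350/47744167024 = 20350*(1/47744167024) = 10175/23872083512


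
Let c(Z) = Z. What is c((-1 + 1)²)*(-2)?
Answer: 0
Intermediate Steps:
c((-1 + 1)²)*(-2) = (-1 + 1)²*(-2) = 0²*(-2) = 0*(-2) = 0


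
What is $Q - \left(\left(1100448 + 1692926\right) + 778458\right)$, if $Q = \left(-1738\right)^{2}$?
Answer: $-551188$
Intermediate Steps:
$Q = 3020644$
$Q - \left(\left(1100448 + 1692926\right) + 778458\right) = 3020644 - \left(\left(1100448 + 1692926\right) + 778458\right) = 3020644 - \left(2793374 + 778458\right) = 3020644 - 3571832 = -551188$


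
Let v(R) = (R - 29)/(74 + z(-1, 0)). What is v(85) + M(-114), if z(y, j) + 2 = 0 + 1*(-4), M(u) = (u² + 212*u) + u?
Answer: -191848/17 ≈ -11285.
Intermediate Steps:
M(u) = u² + 213*u
z(y, j) = -6 (z(y, j) = -2 + (0 + 1*(-4)) = -2 + (0 - 4) = -2 - 4 = -6)
v(R) = -29/68 + R/68 (v(R) = (R - 29)/(74 - 6) = (-29 + R)/68 = (-29 + R)*(1/68) = -29/68 + R/68)
v(85) + M(-114) = (-29/68 + (1/68)*85) - 114*(213 - 114) = (-29/68 + 5/4) - 114*99 = 14/17 - 11286 = -191848/17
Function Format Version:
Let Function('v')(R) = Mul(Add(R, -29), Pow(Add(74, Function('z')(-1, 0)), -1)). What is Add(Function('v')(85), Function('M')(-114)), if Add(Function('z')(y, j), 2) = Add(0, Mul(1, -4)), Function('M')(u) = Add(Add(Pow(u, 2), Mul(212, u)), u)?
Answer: Rational(-191848, 17) ≈ -11285.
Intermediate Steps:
Function('M')(u) = Add(Pow(u, 2), Mul(213, u))
Function('z')(y, j) = -6 (Function('z')(y, j) = Add(-2, Add(0, Mul(1, -4))) = Add(-2, Add(0, -4)) = Add(-2, -4) = -6)
Function('v')(R) = Add(Rational(-29, 68), Mul(Rational(1, 68), R)) (Function('v')(R) = Mul(Add(R, -29), Pow(Add(74, -6), -1)) = Mul(Add(-29, R), Pow(68, -1)) = Mul(Add(-29, R), Rational(1, 68)) = Add(Rational(-29, 68), Mul(Rational(1, 68), R)))
Add(Function('v')(85), Function('M')(-114)) = Add(Add(Rational(-29, 68), Mul(Rational(1, 68), 85)), Mul(-114, Add(213, -114))) = Add(Add(Rational(-29, 68), Rational(5, 4)), Mul(-114, 99)) = Add(Rational(14, 17), -11286) = Rational(-191848, 17)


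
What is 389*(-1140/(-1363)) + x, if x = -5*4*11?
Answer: 143600/1363 ≈ 105.36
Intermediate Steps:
x = -220 (x = -20*11 = -220)
389*(-1140/(-1363)) + x = 389*(-1140/(-1363)) - 220 = 389*(-1140*(-1/1363)) - 220 = 389*(1140/1363) - 220 = 443460/1363 - 220 = 143600/1363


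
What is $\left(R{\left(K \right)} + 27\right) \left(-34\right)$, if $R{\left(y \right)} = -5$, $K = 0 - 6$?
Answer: $-748$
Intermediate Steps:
$K = -6$ ($K = 0 - 6 = -6$)
$\left(R{\left(K \right)} + 27\right) \left(-34\right) = \left(-5 + 27\right) \left(-34\right) = 22 \left(-34\right) = -748$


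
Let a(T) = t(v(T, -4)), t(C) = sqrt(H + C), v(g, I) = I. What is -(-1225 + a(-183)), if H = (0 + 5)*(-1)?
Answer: 1225 - 3*I ≈ 1225.0 - 3.0*I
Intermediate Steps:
H = -5 (H = 5*(-1) = -5)
t(C) = sqrt(-5 + C)
a(T) = 3*I (a(T) = sqrt(-5 - 4) = sqrt(-9) = 3*I)
-(-1225 + a(-183)) = -(-1225 + 3*I) = 1225 - 3*I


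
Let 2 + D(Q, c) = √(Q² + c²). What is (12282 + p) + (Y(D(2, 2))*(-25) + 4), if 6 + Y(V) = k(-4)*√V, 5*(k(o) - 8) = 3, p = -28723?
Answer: -16287 - 215*√(-2 + 2*√2) ≈ -16483.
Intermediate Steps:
D(Q, c) = -2 + √(Q² + c²)
k(o) = 43/5 (k(o) = 8 + (⅕)*3 = 8 + ⅗ = 43/5)
Y(V) = -6 + 43*√V/5
(12282 + p) + (Y(D(2, 2))*(-25) + 4) = (12282 - 28723) + ((-6 + 43*√(-2 + √(2² + 2²))/5)*(-25) + 4) = -16441 + ((-6 + 43*√(-2 + √(4 + 4))/5)*(-25) + 4) = -16441 + ((-6 + 43*√(-2 + √8)/5)*(-25) + 4) = -16441 + ((-6 + 43*√(-2 + 2*√2)/5)*(-25) + 4) = -16441 + ((150 - 215*√(-2 + 2*√2)) + 4) = -16441 + (154 - 215*√(-2 + 2*√2)) = -16287 - 215*√(-2 + 2*√2)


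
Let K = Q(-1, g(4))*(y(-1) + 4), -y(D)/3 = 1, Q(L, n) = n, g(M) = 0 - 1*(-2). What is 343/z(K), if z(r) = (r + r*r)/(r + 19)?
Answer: 2401/2 ≈ 1200.5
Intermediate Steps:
g(M) = 2 (g(M) = 0 + 2 = 2)
y(D) = -3 (y(D) = -3*1 = -3)
K = 2 (K = 2*(-3 + 4) = 2*1 = 2)
z(r) = (r + r²)/(19 + r)
343/z(K) = 343/((2*(1 + 2)/(19 + 2))) = 343/((2*3/21)) = 343/((2*(1/21)*3)) = 343/(2/7) = 343*(7/2) = 2401/2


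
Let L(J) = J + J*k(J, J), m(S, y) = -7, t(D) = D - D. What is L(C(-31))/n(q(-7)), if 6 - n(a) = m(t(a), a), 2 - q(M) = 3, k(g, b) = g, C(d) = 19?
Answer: 380/13 ≈ 29.231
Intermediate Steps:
t(D) = 0
q(M) = -1 (q(M) = 2 - 1*3 = 2 - 3 = -1)
n(a) = 13 (n(a) = 6 - 1*(-7) = 6 + 7 = 13)
L(J) = J + J² (L(J) = J + J*J = J + J²)
L(C(-31))/n(q(-7)) = (19*(1 + 19))/13 = (19*20)*(1/13) = 380*(1/13) = 380/13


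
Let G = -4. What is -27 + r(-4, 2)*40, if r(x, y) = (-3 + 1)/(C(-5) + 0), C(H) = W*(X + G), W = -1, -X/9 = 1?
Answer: -431/13 ≈ -33.154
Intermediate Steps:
X = -9 (X = -9*1 = -9)
C(H) = 13 (C(H) = -(-9 - 4) = -1*(-13) = 13)
r(x, y) = -2/13 (r(x, y) = (-3 + 1)/(13 + 0) = -2/13)
-27 + r(-4, 2)*40 = -27 - 2/13*40 = -27 - 80/13 = -431/13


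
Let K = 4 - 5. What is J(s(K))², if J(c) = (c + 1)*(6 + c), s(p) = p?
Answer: 0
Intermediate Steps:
K = -1
J(c) = (1 + c)*(6 + c)
J(s(K))² = (6 + (-1)² + 7*(-1))² = (6 + 1 - 7)² = 0² = 0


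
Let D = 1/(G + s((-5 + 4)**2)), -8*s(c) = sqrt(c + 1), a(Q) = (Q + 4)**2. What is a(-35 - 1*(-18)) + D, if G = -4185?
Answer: 94716794711/560455199 + 4*sqrt(2)/560455199 ≈ 169.00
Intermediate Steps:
a(Q) = (4 + Q)**2
s(c) = -sqrt(1 + c)/8 (s(c) = -sqrt(c + 1)/8 = -sqrt(1 + c)/8)
D = 1/(-4185 - sqrt(2)/8) (D = 1/(-4185 - sqrt(1 + (-5 + 4)**2)/8) = 1/(-4185 - sqrt(1 + (-1)**2)/8) = 1/(-4185 - sqrt(1 + 1)/8) = 1/(-4185 - sqrt(2)/8) ≈ -0.00023894)
a(-35 - 1*(-18)) + D = (4 + (-35 - 1*(-18)))**2 + (-133920/560455199 + 4*sqrt(2)/560455199) = (4 + (-35 + 18))**2 + (-133920/560455199 + 4*sqrt(2)/560455199) = (4 - 17)**2 + (-133920/560455199 + 4*sqrt(2)/560455199) = (-13)**2 + (-133920/560455199 + 4*sqrt(2)/560455199) = 169 + (-133920/560455199 + 4*sqrt(2)/560455199) = 94716794711/560455199 + 4*sqrt(2)/560455199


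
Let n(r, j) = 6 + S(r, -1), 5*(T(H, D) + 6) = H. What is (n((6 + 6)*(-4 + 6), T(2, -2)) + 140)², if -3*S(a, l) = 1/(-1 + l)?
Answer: 769129/36 ≈ 21365.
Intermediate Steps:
T(H, D) = -6 + H/5
S(a, l) = -1/(3*(-1 + l))
n(r, j) = 37/6 (n(r, j) = 6 - 1/(-3 + 3*(-1)) = 6 - 1/(-3 - 3) = 6 - 1/(-6) = 6 - 1*(-⅙) = 6 + ⅙ = 37/6)
(n((6 + 6)*(-4 + 6), T(2, -2)) + 140)² = (37/6 + 140)² = (877/6)² = 769129/36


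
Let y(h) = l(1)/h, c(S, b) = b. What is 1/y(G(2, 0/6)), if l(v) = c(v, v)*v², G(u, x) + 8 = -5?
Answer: -13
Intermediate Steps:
G(u, x) = -13 (G(u, x) = -8 - 5 = -13)
l(v) = v³ (l(v) = v*v² = v³)
y(h) = 1/h (y(h) = 1³/h = 1/h)
1/y(G(2, 0/6)) = 1/(1/(-13)) = 1/(-1/13) = -13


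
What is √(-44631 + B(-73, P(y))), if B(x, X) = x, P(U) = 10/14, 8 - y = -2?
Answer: 4*I*√2794 ≈ 211.43*I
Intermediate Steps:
y = 10 (y = 8 - 1*(-2) = 8 + 2 = 10)
P(U) = 5/7 (P(U) = 10*(1/14) = 5/7)
√(-44631 + B(-73, P(y))) = √(-44631 - 73) = √(-44704) = 4*I*√2794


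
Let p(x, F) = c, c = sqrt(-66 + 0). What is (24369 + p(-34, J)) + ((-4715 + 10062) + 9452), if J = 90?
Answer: 39168 + I*sqrt(66) ≈ 39168.0 + 8.124*I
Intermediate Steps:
c = I*sqrt(66) (c = sqrt(-66) = I*sqrt(66) ≈ 8.124*I)
p(x, F) = I*sqrt(66)
(24369 + p(-34, J)) + ((-4715 + 10062) + 9452) = (24369 + I*sqrt(66)) + ((-4715 + 10062) + 9452) = (24369 + I*sqrt(66)) + (5347 + 9452) = (24369 + I*sqrt(66)) + 14799 = 39168 + I*sqrt(66)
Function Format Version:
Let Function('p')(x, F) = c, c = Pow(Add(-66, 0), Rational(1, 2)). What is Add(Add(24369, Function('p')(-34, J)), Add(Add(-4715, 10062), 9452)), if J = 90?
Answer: Add(39168, Mul(I, Pow(66, Rational(1, 2)))) ≈ Add(39168., Mul(8.1240, I))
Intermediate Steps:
c = Mul(I, Pow(66, Rational(1, 2))) (c = Pow(-66, Rational(1, 2)) = Mul(I, Pow(66, Rational(1, 2))) ≈ Mul(8.1240, I))
Function('p')(x, F) = Mul(I, Pow(66, Rational(1, 2)))
Add(Add(24369, Function('p')(-34, J)), Add(Add(-4715, 10062), 9452)) = Add(Add(24369, Mul(I, Pow(66, Rational(1, 2)))), Add(Add(-4715, 10062), 9452)) = Add(Add(24369, Mul(I, Pow(66, Rational(1, 2)))), Add(5347, 9452)) = Add(Add(24369, Mul(I, Pow(66, Rational(1, 2)))), 14799) = Add(39168, Mul(I, Pow(66, Rational(1, 2))))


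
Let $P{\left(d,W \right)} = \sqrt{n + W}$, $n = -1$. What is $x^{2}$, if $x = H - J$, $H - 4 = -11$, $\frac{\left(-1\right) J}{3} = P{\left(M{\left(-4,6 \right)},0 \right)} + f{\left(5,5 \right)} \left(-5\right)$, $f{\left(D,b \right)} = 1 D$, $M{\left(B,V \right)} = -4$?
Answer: $6715 - 492 i \approx 6715.0 - 492.0 i$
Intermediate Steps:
$f{\left(D,b \right)} = D$
$P{\left(d,W \right)} = \sqrt{-1 + W}$
$J = 75 - 3 i$ ($J = - 3 \left(\sqrt{-1 + 0} + 5 \left(-5\right)\right) = - 3 \left(\sqrt{-1} - 25\right) = - 3 \left(i - 25\right) = - 3 \left(-25 + i\right) = 75 - 3 i \approx 75.0 - 3.0 i$)
$H = -7$ ($H = 4 - 11 = -7$)
$x = -82 + 3 i$ ($x = -7 - \left(75 - 3 i\right) = -82 + 3 i \approx -82.0 + 3.0 i$)
$x^{2} = \left(-82 + 3 i\right)^{2}$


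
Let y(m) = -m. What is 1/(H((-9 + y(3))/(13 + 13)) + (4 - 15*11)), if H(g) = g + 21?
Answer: -13/1826 ≈ -0.0071194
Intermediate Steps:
H(g) = 21 + g
1/(H((-9 + y(3))/(13 + 13)) + (4 - 15*11)) = 1/((21 + (-9 - 1*3)/(13 + 13)) + (4 - 15*11)) = 1/((21 + (-9 - 3)/26) + (4 - 165)) = 1/((21 - 12*1/26) - 161) = 1/((21 - 6/13) - 161) = 1/(267/13 - 161) = 1/(-1826/13) = -13/1826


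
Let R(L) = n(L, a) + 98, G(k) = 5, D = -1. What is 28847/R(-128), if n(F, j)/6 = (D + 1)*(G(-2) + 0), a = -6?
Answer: 4121/14 ≈ 294.36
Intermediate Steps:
n(F, j) = 0 (n(F, j) = 6*((-1 + 1)*(5 + 0)) = 6*(0*5) = 6*0 = 0)
R(L) = 98 (R(L) = 0 + 98 = 98)
28847/R(-128) = 28847/98 = 28847*(1/98) = 4121/14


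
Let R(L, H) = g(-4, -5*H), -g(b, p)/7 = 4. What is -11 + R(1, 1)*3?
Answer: -95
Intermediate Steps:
g(b, p) = -28 (g(b, p) = -7*4 = -28)
R(L, H) = -28
-11 + R(1, 1)*3 = -11 - 28*3 = -11 - 84 = -95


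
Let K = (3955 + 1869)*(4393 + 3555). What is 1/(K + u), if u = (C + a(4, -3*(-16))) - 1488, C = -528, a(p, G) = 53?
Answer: 1/46287189 ≈ 2.1604e-8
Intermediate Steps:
K = 46289152 (K = 5824*7948 = 46289152)
u = -1963 (u = (-528 + 53) - 1488 = -475 - 1488 = -1963)
1/(K + u) = 1/(46289152 - 1963) = 1/46287189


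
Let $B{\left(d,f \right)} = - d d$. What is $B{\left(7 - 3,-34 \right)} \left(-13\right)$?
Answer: $208$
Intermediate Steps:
$B{\left(d,f \right)} = - d^{2}$
$B{\left(7 - 3,-34 \right)} \left(-13\right) = - \left(7 - 3\right)^{2} \left(-13\right) = - 4^{2} \left(-13\right) = \left(-1\right) 16 \left(-13\right) = \left(-16\right) \left(-13\right) = 208$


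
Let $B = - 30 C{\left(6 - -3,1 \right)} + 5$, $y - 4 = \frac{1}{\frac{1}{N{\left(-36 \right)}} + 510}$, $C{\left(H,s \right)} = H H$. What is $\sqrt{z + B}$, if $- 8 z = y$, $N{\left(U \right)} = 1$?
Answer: $\frac{i \sqrt{10133584790}}{2044} \approx 49.249 i$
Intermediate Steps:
$C{\left(H,s \right)} = H^{2}$
$y = \frac{2045}{511}$ ($y = 4 + \frac{1}{1^{-1} + 510} = 4 + \frac{1}{1 + 510} = 4 + \frac{1}{511} = \frac{2045}{511} \approx 4.002$)
$z = - \frac{2045}{4088}$ ($z = \left(- \frac{1}{8}\right) \frac{2045}{511} = - \frac{2045}{4088} \approx -0.50024$)
$B = -2425$ ($B = - 30 \left(6 - -3\right)^{2} + 5 = - 30 \left(6 + 3\right)^{2} + 5 = - 30 \cdot 9^{2} + 5 = \left(-30\right) 81 + 5 = -2430 + 5 = -2425$)
$\sqrt{z + B} = \sqrt{- \frac{2045}{4088} - 2425} = \sqrt{- \frac{9915445}{4088}} = \frac{i \sqrt{10133584790}}{2044}$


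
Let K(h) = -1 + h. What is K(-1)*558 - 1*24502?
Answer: -25618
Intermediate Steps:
K(-1)*558 - 1*24502 = (-1 - 1)*558 - 1*24502 = -2*558 - 24502 = -1116 - 24502 = -25618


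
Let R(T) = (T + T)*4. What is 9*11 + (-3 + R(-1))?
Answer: 88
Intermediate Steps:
R(T) = 8*T (R(T) = (2*T)*4 = 8*T)
9*11 + (-3 + R(-1)) = 9*11 + (-3 + 8*(-1)) = 99 + (-3 - 8) = 99 - 11 = 88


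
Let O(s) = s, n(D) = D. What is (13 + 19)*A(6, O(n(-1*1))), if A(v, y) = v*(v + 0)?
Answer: 1152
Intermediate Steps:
A(v, y) = v² (A(v, y) = v*v = v²)
(13 + 19)*A(6, O(n(-1*1))) = (13 + 19)*6² = 32*36 = 1152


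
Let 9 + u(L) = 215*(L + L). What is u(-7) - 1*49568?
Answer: -52587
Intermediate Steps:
u(L) = -9 + 430*L (u(L) = -9 + 215*(L + L) = -9 + 215*(2*L) = -9 + 430*L)
u(-7) - 1*49568 = (-9 + 430*(-7)) - 1*49568 = (-9 - 3010) - 49568 = -3019 - 49568 = -52587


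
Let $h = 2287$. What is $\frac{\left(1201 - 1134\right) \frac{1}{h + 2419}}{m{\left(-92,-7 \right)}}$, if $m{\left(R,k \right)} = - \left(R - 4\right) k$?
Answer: $- \frac{67}{3162432} \approx -2.1186 \cdot 10^{-5}$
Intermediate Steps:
$m{\left(R,k \right)} = - k \left(-4 + R\right)$ ($m{\left(R,k \right)} = - \left(-4 + R\right) k = - k \left(-4 + R\right)$)
$\frac{\left(1201 - 1134\right) \frac{1}{h + 2419}}{m{\left(-92,-7 \right)}} = \frac{\left(1201 - 1134\right) \frac{1}{2287 + 2419}}{\left(-7\right) \left(4 - -92\right)} = \frac{67 \cdot \frac{1}{4706}}{\left(-7\right) \left(4 + 92\right)} = \frac{67 \cdot \frac{1}{4706}}{\left(-7\right) 96} = \frac{67}{4706 \left(-672\right)} = \frac{67}{4706} \left(- \frac{1}{672}\right) = - \frac{67}{3162432}$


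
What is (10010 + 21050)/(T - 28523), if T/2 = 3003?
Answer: -31060/22517 ≈ -1.3794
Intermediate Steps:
T = 6006 (T = 2*3003 = 6006)
(10010 + 21050)/(T - 28523) = (10010 + 21050)/(6006 - 28523) = 31060/(-22517) = 31060*(-1/22517) = -31060/22517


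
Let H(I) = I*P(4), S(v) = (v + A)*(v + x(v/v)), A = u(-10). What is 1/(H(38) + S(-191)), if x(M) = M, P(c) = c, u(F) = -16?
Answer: 1/39482 ≈ 2.5328e-5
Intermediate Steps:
A = -16
S(v) = (1 + v)*(-16 + v) (S(v) = (v - 16)*(v + v/v) = (-16 + v)*(v + 1) = (-16 + v)*(1 + v) = (1 + v)*(-16 + v))
H(I) = 4*I (H(I) = I*4 = 4*I)
1/(H(38) + S(-191)) = 1/(4*38 + (-16 + (-191)**2 - 15*(-191))) = 1/(152 + (-16 + 36481 + 2865)) = 1/(152 + 39330) = 1/39482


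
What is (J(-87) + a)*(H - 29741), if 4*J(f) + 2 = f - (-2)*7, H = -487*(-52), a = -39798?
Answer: 703482339/4 ≈ 1.7587e+8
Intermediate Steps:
H = 25324
J(f) = 3 + f/4 (J(f) = -1/2 + (f - (-2)*7)/4 = -1/2 + (f - 1*(-14))/4 = -1/2 + (f + 14)/4 = -1/2 + (14 + f)/4 = -1/2 + (7/2 + f/4) = 3 + f/4)
(J(-87) + a)*(H - 29741) = ((3 + (1/4)*(-87)) - 39798)*(25324 - 29741) = ((3 - 87/4) - 39798)*(-4417) = (-75/4 - 39798)*(-4417) = -159267/4*(-4417) = 703482339/4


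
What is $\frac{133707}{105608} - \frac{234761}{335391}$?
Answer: $\frac{20051484749}{35419972728} \approx 0.56611$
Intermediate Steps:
$\frac{133707}{105608} - \frac{234761}{335391} = \frac{20051484749}{35419972728}$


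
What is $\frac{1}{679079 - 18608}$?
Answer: $\frac{1}{660471} \approx 1.5141 \cdot 10^{-6}$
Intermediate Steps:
$\frac{1}{679079 - 18608} = \frac{1}{660471}$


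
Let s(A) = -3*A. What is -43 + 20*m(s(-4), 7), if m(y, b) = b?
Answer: 97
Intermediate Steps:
-43 + 20*m(s(-4), 7) = -43 + 20*7 = -43 + 140 = 97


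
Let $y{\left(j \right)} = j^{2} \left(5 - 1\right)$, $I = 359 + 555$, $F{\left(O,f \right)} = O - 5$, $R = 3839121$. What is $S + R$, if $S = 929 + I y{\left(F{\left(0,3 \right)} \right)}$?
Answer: $3931450$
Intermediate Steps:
$F{\left(O,f \right)} = -5 + O$ ($F{\left(O,f \right)} = O - 5 = -5 + O$)
$I = 914$
$y{\left(j \right)} = 4 j^{2}$ ($y{\left(j \right)} = j^{2} \cdot 4 = 4 j^{2}$)
$S = 92329$ ($S = 929 + 914 \cdot 4 \left(-5 + 0\right)^{2} = 929 + 914 \cdot 4 \left(-5\right)^{2} = 929 + 914 \cdot 4 \cdot 25 = 929 + 914 \cdot 100 = 929 + 91400 = 92329$)
$S + R = 92329 + 3839121 = 3931450$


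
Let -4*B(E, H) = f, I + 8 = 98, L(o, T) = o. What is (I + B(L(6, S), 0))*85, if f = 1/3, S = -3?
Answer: 91715/12 ≈ 7642.9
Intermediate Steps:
f = 1/3 ≈ 0.33333
I = 90 (I = -8 + 98 = 90)
B(E, H) = -1/12 (B(E, H) = -1/4*1/3 = -1/12)
(I + B(L(6, S), 0))*85 = (90 - 1/12)*85 = (1079/12)*85 = 91715/12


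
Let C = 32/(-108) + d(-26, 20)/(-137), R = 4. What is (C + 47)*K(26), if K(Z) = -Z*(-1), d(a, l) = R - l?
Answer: 4502914/3699 ≈ 1217.3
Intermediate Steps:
d(a, l) = 4 - l
K(Z) = Z
C = -664/3699 (C = 32/(-108) + (4 - 1*20)/(-137) = 32*(-1/108) + (4 - 20)*(-1/137) = -8/27 - 16*(-1/137) = -8/27 + 16/137 = -664/3699 ≈ -0.17951)
(C + 47)*K(26) = (-664/3699 + 47)*26 = (173189/3699)*26 = 4502914/3699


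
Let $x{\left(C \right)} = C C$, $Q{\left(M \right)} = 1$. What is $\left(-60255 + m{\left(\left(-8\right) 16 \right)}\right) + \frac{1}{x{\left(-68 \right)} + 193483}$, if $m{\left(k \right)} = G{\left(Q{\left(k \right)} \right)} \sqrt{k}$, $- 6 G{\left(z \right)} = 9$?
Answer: $- \frac{11936937284}{198107} - 12 i \sqrt{2} \approx -60255.0 - 16.971 i$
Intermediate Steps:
$G{\left(z \right)} = - \frac{3}{2}$ ($G{\left(z \right)} = \left(- \frac{1}{6}\right) 9 = - \frac{3}{2}$)
$m{\left(k \right)} = - \frac{3 \sqrt{k}}{2}$
$x{\left(C \right)} = C^{2}$
$\left(-60255 + m{\left(\left(-8\right) 16 \right)}\right) + \frac{1}{x{\left(-68 \right)} + 193483} = \left(-60255 - \frac{3 \sqrt{\left(-8\right) 16}}{2}\right) + \frac{1}{\left(-68\right)^{2} + 193483} = \left(-60255 - \frac{3 \sqrt{-128}}{2}\right) + \frac{1}{4624 + 193483} = \left(-60255 - \frac{3 \cdot 8 i \sqrt{2}}{2}\right) + \frac{1}{198107} = \left(-60255 - 12 i \sqrt{2}\right) + \frac{1}{198107} = - \frac{11936937284}{198107} - 12 i \sqrt{2}$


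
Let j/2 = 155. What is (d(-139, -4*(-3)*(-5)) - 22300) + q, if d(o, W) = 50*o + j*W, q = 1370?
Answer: -46480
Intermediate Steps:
j = 310 (j = 2*155 = 310)
d(o, W) = 50*o + 310*W
(d(-139, -4*(-3)*(-5)) - 22300) + q = ((50*(-139) + 310*(-4*(-3)*(-5))) - 22300) + 1370 = ((-6950 + 310*(12*(-5))) - 22300) + 1370 = ((-6950 + 310*(-60)) - 22300) + 1370 = ((-6950 - 18600) - 22300) + 1370 = (-25550 - 22300) + 1370 = -47850 + 1370 = -46480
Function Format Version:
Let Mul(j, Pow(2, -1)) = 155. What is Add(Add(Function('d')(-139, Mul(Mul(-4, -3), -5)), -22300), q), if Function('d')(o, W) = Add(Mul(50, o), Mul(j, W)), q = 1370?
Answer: -46480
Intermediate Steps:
j = 310 (j = Mul(2, 155) = 310)
Function('d')(o, W) = Add(Mul(50, o), Mul(310, W))
Add(Add(Function('d')(-139, Mul(Mul(-4, -3), -5)), -22300), q) = Add(Add(Add(Mul(50, -139), Mul(310, Mul(Mul(-4, -3), -5))), -22300), 1370) = Add(Add(Add(-6950, Mul(310, Mul(12, -5))), -22300), 1370) = Add(Add(Add(-6950, Mul(310, -60)), -22300), 1370) = Add(Add(Add(-6950, -18600), -22300), 1370) = Add(Add(-25550, -22300), 1370) = Add(-47850, 1370) = -46480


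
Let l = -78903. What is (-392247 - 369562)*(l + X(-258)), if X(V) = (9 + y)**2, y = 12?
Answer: 59773057758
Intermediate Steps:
X(V) = 441 (X(V) = (9 + 12)**2 = 21**2 = 441)
(-392247 - 369562)*(l + X(-258)) = (-392247 - 369562)*(-78903 + 441) = -761809*(-78462) = 59773057758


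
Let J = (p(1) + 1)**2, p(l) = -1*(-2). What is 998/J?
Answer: 998/9 ≈ 110.89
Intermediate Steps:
p(l) = 2
J = 9 (J = (2 + 1)**2 = 3**2 = 9)
998/J = 998/9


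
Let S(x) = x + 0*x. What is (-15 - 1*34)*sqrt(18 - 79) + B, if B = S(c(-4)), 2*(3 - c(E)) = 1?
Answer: 5/2 - 49*I*sqrt(61) ≈ 2.5 - 382.7*I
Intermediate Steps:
c(E) = 5/2 (c(E) = 3 - 1/2*1 = 3 - 1/2 = 5/2)
S(x) = x (S(x) = x + 0 = x)
B = 5/2 ≈ 2.5000
(-15 - 1*34)*sqrt(18 - 79) + B = (-15 - 1*34)*sqrt(18 - 79) + 5/2 = (-15 - 34)*sqrt(-61) + 5/2 = -49*I*sqrt(61) + 5/2 = 5/2 - 49*I*sqrt(61)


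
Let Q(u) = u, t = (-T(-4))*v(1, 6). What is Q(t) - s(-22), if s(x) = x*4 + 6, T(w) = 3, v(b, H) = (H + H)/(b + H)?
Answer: 538/7 ≈ 76.857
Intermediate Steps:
v(b, H) = 2*H/(H + b) (v(b, H) = (2*H)/(H + b) = 2*H/(H + b))
s(x) = 6 + 4*x (s(x) = 4*x + 6 = 6 + 4*x)
t = -36/7 (t = (-1*3)*(2*6/(6 + 1)) = -6*6/7 = -3*12/7 = -36/7 ≈ -5.1429)
Q(t) - s(-22) = -36/7 - (6 + 4*(-22)) = -36/7 - (6 - 88) = -36/7 - 1*(-82) = -36/7 + 82 = 538/7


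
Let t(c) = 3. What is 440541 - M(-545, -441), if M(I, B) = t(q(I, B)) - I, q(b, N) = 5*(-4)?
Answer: 439993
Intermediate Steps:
q(b, N) = -20
M(I, B) = 3 - I
440541 - M(-545, -441) = 440541 - (3 - 1*(-545)) = 440541 - (3 + 545) = 440541 - 1*548 = 440541 - 548 = 439993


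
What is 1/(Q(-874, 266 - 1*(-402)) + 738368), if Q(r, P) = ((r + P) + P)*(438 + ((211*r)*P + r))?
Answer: -1/56912574088 ≈ -1.7571e-11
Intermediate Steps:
Q(r, P) = (r + 2*P)*(438 + r + 211*P*r) (Q(r, P) = ((P + r) + P)*(438 + (211*P*r + r)) = (r + 2*P)*(438 + (r + 211*P*r)) = (r + 2*P)*(438 + r + 211*P*r))
1/(Q(-874, 266 - 1*(-402)) + 738368) = 1/(((-874)² + 438*(-874) + 876*(266 - 1*(-402)) + 2*(266 - 1*(-402))*(-874) + 211*(266 - 1*(-402))*(-874)² + 422*(-874)*(266 - 1*(-402))²) + 738368) = 1/((763876 - 382812 + 876*(266 + 402) + 2*(266 + 402)*(-874) + 211*(266 + 402)*763876 + 422*(-874)*(266 + 402)²) + 738368) = 1/((763876 - 382812 + 876*668 + 2*668*(-874) + 211*668*763876 + 422*(-874)*668²) + 738368) = 1/((763876 - 382812 + 585168 - 1167664 + 107666794448 + 422*(-874)*446224) + 738368) = 1/((763876 - 382812 + 585168 - 1167664 + 107666794448 - 164579905472) + 738368) = 1/(-56913312456 + 738368) = 1/(-56912574088) = -1/56912574088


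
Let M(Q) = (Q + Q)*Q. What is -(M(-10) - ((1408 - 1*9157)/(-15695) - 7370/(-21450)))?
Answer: -121908476/612105 ≈ -199.16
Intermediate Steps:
M(Q) = 2*Q² (M(Q) = (2*Q)*Q = 2*Q²)
-(M(-10) - ((1408 - 1*9157)/(-15695) - 7370/(-21450))) = -(2*(-10)² - ((1408 - 1*9157)/(-15695) - 7370/(-21450))) = -(2*100 - ((1408 - 9157)*(-1/15695) - 7370*(-1/21450))) = -(200 - (-7749*(-1/15695) + 67/195)) = -(200 - (7749/15695 + 67/195)) = -(200 - 1*512524/612105) = -(200 - 512524/612105) = -1*121908476/612105 = -121908476/612105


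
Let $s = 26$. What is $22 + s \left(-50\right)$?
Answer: $-1278$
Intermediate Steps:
$22 + s \left(-50\right) = 22 + 26 \left(-50\right) = 22 - 1300 = -1278$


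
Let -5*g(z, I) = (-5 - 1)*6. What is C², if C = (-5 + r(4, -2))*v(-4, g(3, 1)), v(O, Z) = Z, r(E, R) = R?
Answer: 63504/25 ≈ 2540.2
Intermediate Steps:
g(z, I) = 36/5 (g(z, I) = -(-5 - 1)*6/5 = -(-6)*6/5 = -⅕*(-36) = 36/5)
C = -252/5 (C = (-5 - 2)*(36/5) = -7*36/5 = -252/5 ≈ -50.400)
C² = (-252/5)² = 63504/25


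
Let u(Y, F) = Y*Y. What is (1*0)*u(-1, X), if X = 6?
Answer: 0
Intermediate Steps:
u(Y, F) = Y²
(1*0)*u(-1, X) = (1*0)*(-1)² = 0*1 = 0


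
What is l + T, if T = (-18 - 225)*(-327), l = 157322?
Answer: 236783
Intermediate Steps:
T = 79461 (T = -243*(-327) = 79461)
l + T = 157322 + 79461 = 236783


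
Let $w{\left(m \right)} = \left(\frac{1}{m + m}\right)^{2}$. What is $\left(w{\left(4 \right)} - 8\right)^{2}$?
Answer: $\frac{261121}{4096} \approx 63.75$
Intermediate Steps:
$w{\left(m \right)} = \frac{1}{4 m^{2}}$ ($w{\left(m \right)} = \left(\frac{1}{2 m}\right)^{2} = \frac{1}{4 m^{2}}$)
$\left(w{\left(4 \right)} - 8\right)^{2} = \left(\frac{1}{4 \cdot 16} - 8\right)^{2} = \left(\frac{1}{4} \cdot \frac{1}{16} - 8\right)^{2} = \left(\frac{1}{64} - 8\right)^{2} = \left(- \frac{511}{64}\right)^{2} = \frac{261121}{4096}$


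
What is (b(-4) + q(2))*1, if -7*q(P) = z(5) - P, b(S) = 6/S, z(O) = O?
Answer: -27/14 ≈ -1.9286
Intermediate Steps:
q(P) = -5/7 + P/7 (q(P) = -(5 - P)/7 = -5/7 + P/7)
(b(-4) + q(2))*1 = (6/(-4) + (-5/7 + (1/7)*2))*1 = (6*(-1/4) + (-5/7 + 2/7))*1 = (-3/2 - 3/7)*1 = -27/14*1 = -27/14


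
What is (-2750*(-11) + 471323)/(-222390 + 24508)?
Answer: -501573/197882 ≈ -2.5347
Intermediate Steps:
(-2750*(-11) + 471323)/(-222390 + 24508) = (30250 + 471323)/(-197882) = 501573*(-1/197882) = -501573/197882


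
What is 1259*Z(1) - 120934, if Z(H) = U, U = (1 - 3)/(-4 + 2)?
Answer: -119675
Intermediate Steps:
U = 1 (U = -2/(-2) = -2*(-1/2) = 1)
Z(H) = 1
1259*Z(1) - 120934 = 1259*1 - 120934 = 1259 - 120934 = -119675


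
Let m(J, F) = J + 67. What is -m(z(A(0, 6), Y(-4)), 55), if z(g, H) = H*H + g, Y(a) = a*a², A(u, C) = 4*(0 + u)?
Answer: -4163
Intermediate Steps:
A(u, C) = 4*u
Y(a) = a³
z(g, H) = g + H² (z(g, H) = H² + g = g + H²)
m(J, F) = 67 + J
-m(z(A(0, 6), Y(-4)), 55) = -(67 + (4*0 + ((-4)³)²)) = -(67 + (0 + (-64)²)) = -(67 + (0 + 4096)) = -(67 + 4096) = -1*4163 = -4163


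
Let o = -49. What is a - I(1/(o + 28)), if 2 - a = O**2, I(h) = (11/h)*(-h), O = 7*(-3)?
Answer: -428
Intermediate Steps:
O = -21
I(h) = -11
a = -439 (a = 2 - 1*(-21)**2 = 2 - 1*441 = 2 - 441 = -439)
a - I(1/(o + 28)) = -439 - 1*(-11) = -439 + 11 = -428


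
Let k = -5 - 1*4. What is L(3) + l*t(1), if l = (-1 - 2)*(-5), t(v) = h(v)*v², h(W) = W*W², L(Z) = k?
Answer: 6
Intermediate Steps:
k = -9 (k = -5 - 4 = -9)
L(Z) = -9
h(W) = W³
t(v) = v⁵ (t(v) = v³*v² = v⁵)
l = 15 (l = -3*(-5) = 15)
L(3) + l*t(1) = -9 + 15*1⁵ = -9 + 15*1 = -9 + 15 = 6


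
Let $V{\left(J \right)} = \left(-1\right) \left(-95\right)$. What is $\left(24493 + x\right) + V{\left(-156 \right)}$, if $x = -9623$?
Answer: $14965$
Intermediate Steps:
$V{\left(J \right)} = 95$
$\left(24493 + x\right) + V{\left(-156 \right)} = \left(24493 - 9623\right) + 95 = 14870 + 95 = 14965$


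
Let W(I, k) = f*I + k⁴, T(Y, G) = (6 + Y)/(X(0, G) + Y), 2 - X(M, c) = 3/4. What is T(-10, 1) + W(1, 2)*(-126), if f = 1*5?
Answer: -92594/35 ≈ -2645.5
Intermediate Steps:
f = 5
X(M, c) = 5/4 (X(M, c) = 2 - 3/4 = 2 - 1*¾ = 2 - ¾ = 5/4)
T(Y, G) = (6 + Y)/(5/4 + Y)
W(I, k) = k⁴ + 5*I (W(I, k) = 5*I + k⁴ = k⁴ + 5*I)
T(-10, 1) + W(1, 2)*(-126) = 4*(6 - 10)/(5 + 4*(-10)) + (2⁴ + 5*1)*(-126) = 4*(-4)/(5 - 40) + (16 + 5)*(-126) = 4*(-4)/(-35) + 21*(-126) = 4*(-1/35)*(-4) - 2646 = 16/35 - 2646 = -92594/35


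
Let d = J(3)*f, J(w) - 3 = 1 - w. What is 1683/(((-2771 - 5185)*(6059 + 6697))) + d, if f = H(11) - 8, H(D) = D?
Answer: 1989925/663312 ≈ 3.0000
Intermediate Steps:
J(w) = 4 - w (J(w) = 3 + (1 - w) = 4 - w)
f = 3 (f = 11 - 8 = 3)
d = 3 (d = (4 - 1*3)*3 = (4 - 3)*3 = 1*3 = 3)
1683/(((-2771 - 5185)*(6059 + 6697))) + d = 1683/(((-2771 - 5185)*(6059 + 6697))) + 3 = 1683/((-7956*12756)) + 3 = 1683/(-101486736) + 3 = 1683*(-1/101486736) + 3 = -11/663312 + 3 = 1989925/663312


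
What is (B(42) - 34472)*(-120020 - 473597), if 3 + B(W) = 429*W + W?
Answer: 9744223055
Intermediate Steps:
B(W) = -3 + 430*W (B(W) = -3 + (429*W + W) = -3 + 430*W)
(B(42) - 34472)*(-120020 - 473597) = ((-3 + 430*42) - 34472)*(-120020 - 473597) = ((-3 + 18060) - 34472)*(-593617) = (18057 - 34472)*(-593617) = -16415*(-593617) = 9744223055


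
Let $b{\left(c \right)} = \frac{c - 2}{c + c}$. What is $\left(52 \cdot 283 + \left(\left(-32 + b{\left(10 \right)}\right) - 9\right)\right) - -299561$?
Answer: $\frac{1571182}{5} \approx 3.1424 \cdot 10^{5}$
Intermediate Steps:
$b{\left(c \right)} = \frac{-2 + c}{2 c}$
$\left(52 \cdot 283 + \left(\left(-32 + b{\left(10 \right)}\right) - 9\right)\right) - -299561 = \left(52 \cdot 283 - \left(41 - \frac{-2 + 10}{2 \cdot 10}\right)\right) - -299561 = \left(14716 - \left(41 - \frac{2}{5}\right)\right) + 299561 = \left(14716 + \left(\left(-32 + \frac{2}{5}\right) - 9\right)\right) + 299561 = \left(14716 - \frac{203}{5}\right) + 299561 = \frac{73377}{5} + 299561 = \frac{1571182}{5}$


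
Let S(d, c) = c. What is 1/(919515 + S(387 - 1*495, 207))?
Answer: 1/919722 ≈ 1.0873e-6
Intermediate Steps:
1/(919515 + S(387 - 1*495, 207)) = 1/(919515 + 207) = 1/919722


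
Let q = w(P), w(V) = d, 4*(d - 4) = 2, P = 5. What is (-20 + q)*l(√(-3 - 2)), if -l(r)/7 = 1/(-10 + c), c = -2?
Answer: -217/24 ≈ -9.0417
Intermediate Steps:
d = 9/2 (d = 4 + (¼)*2 = 4 + ½ = 9/2 ≈ 4.5000)
w(V) = 9/2
q = 9/2 ≈ 4.5000
l(r) = 7/12 (l(r) = -7/(-10 - 2) = -7/(-12) = -7*(-1/12) = 7/12)
(-20 + q)*l(√(-3 - 2)) = (-20 + 9/2)*(7/12) = -31/2*7/12 = -217/24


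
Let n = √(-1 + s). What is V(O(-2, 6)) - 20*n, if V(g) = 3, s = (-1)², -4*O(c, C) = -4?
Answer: 3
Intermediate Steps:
O(c, C) = 1 (O(c, C) = -¼*(-4) = 1)
s = 1
n = 0 (n = √(-1 + 1) = √0 = 0)
V(O(-2, 6)) - 20*n = 3 - 20*0 = 3 + 0 = 3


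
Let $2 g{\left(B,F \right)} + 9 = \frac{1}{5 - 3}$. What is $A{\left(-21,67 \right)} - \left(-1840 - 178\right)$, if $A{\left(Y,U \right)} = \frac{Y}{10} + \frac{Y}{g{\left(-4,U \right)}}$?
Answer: $\frac{343543}{170} \approx 2020.8$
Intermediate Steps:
$g{\left(B,F \right)} = - \frac{17}{4}$ ($g{\left(B,F \right)} = - \frac{9}{2} + \frac{1}{2 \left(5 - 3\right)} = - \frac{9}{2} + \frac{1}{2 \cdot 2} = - \frac{9}{2} + \frac{1}{2} \cdot \frac{1}{2} = - \frac{9}{2} + \frac{1}{4} = - \frac{17}{4}$)
$A{\left(Y,U \right)} = - \frac{23 Y}{170}$ ($A{\left(Y,U \right)} = \frac{Y}{10} + \frac{Y}{- \frac{17}{4}} = Y \frac{1}{10} + Y \left(- \frac{4}{17}\right) = \frac{Y}{10} - \frac{4 Y}{17} = - \frac{23 Y}{170}$)
$A{\left(-21,67 \right)} - \left(-1840 - 178\right) = \left(- \frac{23}{170}\right) \left(-21\right) - \left(-1840 - 178\right) = \frac{483}{170} - -2018 = \frac{483}{170} + 2018 = \frac{343543}{170}$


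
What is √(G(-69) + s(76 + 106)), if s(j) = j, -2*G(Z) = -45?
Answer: √818/2 ≈ 14.300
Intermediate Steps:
G(Z) = 45/2 (G(Z) = -½*(-45) = 45/2)
√(G(-69) + s(76 + 106)) = √(45/2 + (76 + 106)) = √(45/2 + 182) = √(409/2) = √818/2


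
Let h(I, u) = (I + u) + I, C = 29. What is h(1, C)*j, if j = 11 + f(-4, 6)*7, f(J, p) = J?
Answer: -527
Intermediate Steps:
h(I, u) = u + 2*I
j = -17 (j = 11 - 4*7 = 11 - 28 = -17)
h(1, C)*j = (29 + 2*1)*(-17) = (29 + 2)*(-17) = 31*(-17) = -527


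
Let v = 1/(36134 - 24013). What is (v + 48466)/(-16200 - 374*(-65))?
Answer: 587456387/98301310 ≈ 5.9761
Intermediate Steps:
v = 1/12121 ≈ 8.2501e-5
(v + 48466)/(-16200 - 374*(-65)) = (1/12121 + 48466)/(-16200 - 374*(-65)) = 587456387/(12121*(-16200 + 24310)) = (587456387/12121)/8110 = (587456387/12121)*(1/8110) = 587456387/98301310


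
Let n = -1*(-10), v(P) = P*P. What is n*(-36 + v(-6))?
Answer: 0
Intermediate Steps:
v(P) = P²
n = 10
n*(-36 + v(-6)) = 10*(-36 + (-6)²) = 10*(-36 + 36) = 10*0 = 0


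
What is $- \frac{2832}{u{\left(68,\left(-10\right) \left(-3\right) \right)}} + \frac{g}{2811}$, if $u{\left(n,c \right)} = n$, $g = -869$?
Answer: $- \frac{2004961}{47787} \approx -41.956$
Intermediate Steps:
$- \frac{2832}{u{\left(68,\left(-10\right) \left(-3\right) \right)}} + \frac{g}{2811} = - \frac{2832}{68} - \frac{869}{2811} = \left(-2832\right) \frac{1}{68} - \frac{869}{2811} = - \frac{708}{17} - \frac{869}{2811} = - \frac{2004961}{47787}$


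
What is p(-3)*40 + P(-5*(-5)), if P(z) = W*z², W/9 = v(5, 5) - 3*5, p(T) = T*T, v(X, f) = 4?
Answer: -61515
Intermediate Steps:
p(T) = T²
W = -99 (W = 9*(4 - 3*5) = 9*(4 - 15) = 9*(-11) = -99)
P(z) = -99*z²
p(-3)*40 + P(-5*(-5)) = (-3)²*40 - 99*(-5*(-5))² = 9*40 - 99*25² = 360 - 99*625 = 360 - 61875 = -61515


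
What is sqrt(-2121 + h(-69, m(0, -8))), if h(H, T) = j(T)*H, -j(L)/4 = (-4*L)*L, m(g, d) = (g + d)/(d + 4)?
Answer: I*sqrt(6537) ≈ 80.852*I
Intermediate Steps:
m(g, d) = (d + g)/(4 + d)
j(L) = 16*L**2 (j(L) = -4*(-4*L)*L = -(-16)*L**2 = 16*L**2)
h(H, T) = 16*H*T**2 (h(H, T) = (16*T**2)*H = 16*H*T**2)
sqrt(-2121 + h(-69, m(0, -8))) = sqrt(-2121 + 16*(-69)*((-8 + 0)/(4 - 8))**2) = sqrt(-2121 + 16*(-69)*(-8/(-4))**2) = sqrt(-2121 + 16*(-69)*(-1/4*(-8))**2) = sqrt(-2121 + 16*(-69)*2**2) = sqrt(-2121 + 16*(-69)*4) = sqrt(-2121 - 4416) = sqrt(-6537) = I*sqrt(6537)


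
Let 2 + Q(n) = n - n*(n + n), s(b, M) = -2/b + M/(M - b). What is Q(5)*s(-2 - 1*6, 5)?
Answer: -1551/52 ≈ -29.827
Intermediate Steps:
Q(n) = -2 + n - 2*n**2 (Q(n) = -2 + (n - n*(n + n)) = -2 + (n - n*2*n) = -2 + (n - 2*n**2) = -2 + n - 2*n**2)
Q(5)*s(-2 - 1*6, 5) = (-2 + 5 - 2*5**2)*((-2*5 + 2*(-2 - 1*6) + 5*(-2 - 1*6))/((-2 - 1*6)*(5 - (-2 - 1*6)))) = (-2 + 5 - 2*25)*((-10 + 2*(-2 - 6) + 5*(-2 - 6))/((-2 - 6)*(5 - (-2 - 6)))) = (-2 + 5 - 50)*((-10 + 2*(-8) + 5*(-8))/((-8)*(5 - 1*(-8)))) = -(-47)*(-10 - 16 - 40)/(8*(5 + 8)) = -(-47)*(-66)/(8*13) = -47*33/52 = -1551/52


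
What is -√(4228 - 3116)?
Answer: -2*√278 ≈ -33.347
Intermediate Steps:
-√(4228 - 3116) = -√1112 = -2*√278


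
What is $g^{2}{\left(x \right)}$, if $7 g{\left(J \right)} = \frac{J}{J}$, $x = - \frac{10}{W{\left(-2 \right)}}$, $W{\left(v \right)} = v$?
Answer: $\frac{1}{49} \approx 0.020408$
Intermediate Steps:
$x = 5$ ($x = - \frac{10}{-2} = \left(-10\right) \left(- \frac{1}{2}\right) = 5$)
$g{\left(J \right)} = \frac{1}{7}$ ($g{\left(J \right)} = \frac{J \frac{1}{J}}{7} = \frac{1}{7} \cdot 1 = \frac{1}{7}$)
$g^{2}{\left(x \right)} = \left(\frac{1}{7}\right)^{2} = \frac{1}{49}$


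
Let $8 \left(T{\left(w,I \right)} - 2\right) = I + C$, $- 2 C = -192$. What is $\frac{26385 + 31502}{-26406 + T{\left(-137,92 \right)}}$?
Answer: $- \frac{115774}{52761} \approx -2.1943$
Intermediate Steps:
$C = 96$ ($C = \left(- \frac{1}{2}\right) \left(-192\right) = 96$)
$T{\left(w,I \right)} = 14 + \frac{I}{8}$ ($T{\left(w,I \right)} = 2 + \frac{I + 96}{8} = 2 + \frac{96 + I}{8} = 2 + \left(12 + \frac{I}{8}\right) = 14 + \frac{I}{8}$)
$\frac{26385 + 31502}{-26406 + T{\left(-137,92 \right)}} = \frac{26385 + 31502}{-26406 + \left(14 + \frac{1}{8} \cdot 92\right)} = \frac{57887}{-26406 + \left(14 + \frac{23}{2}\right)} = \frac{57887}{-26406 + \frac{51}{2}} = \frac{57887}{- \frac{52761}{2}} = 57887 \left(- \frac{2}{52761}\right) = - \frac{115774}{52761}$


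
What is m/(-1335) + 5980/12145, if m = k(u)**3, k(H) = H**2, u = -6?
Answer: -37243588/1080905 ≈ -34.456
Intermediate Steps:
m = 46656 (m = ((-6)**2)**3 = 36**3 = 46656)
m/(-1335) + 5980/12145 = 46656/(-1335) + 5980/12145 = 46656*(-1/1335) + 5980*(1/12145) = -15552/445 + 1196/2429 = -37243588/1080905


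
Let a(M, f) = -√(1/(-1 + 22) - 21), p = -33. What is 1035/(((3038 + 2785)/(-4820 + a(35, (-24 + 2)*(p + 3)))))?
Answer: -554300/647 - 230*I*√2310/13587 ≈ -856.72 - 0.8136*I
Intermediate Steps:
a(M, f) = -2*I*√2310/21 (a(M, f) = -√(1/21 - 21) = -√(-440/21) = -2*I*√2310/21)
1035/(((3038 + 2785)/(-4820 + a(35, (-24 + 2)*(p + 3))))) = 1035/(((3038 + 2785)/(-4820 - 2*I*√2310/21))) = 1035/((5823/(-4820 - 2*I*√2310/21))) = 1035*(-4820/5823 - 2*I*√2310/122283) = -554300/647 - 230*I*√2310/13587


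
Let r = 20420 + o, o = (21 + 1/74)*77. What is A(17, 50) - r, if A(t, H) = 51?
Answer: -1627041/74 ≈ -21987.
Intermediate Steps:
o = 119735/74 (o = (21 + 1/74)*77 = (1555/74)*77 = 119735/74 ≈ 1618.0)
r = 1630815/74 (r = 20420 + 119735/74 = 1630815/74 ≈ 22038.)
A(17, 50) - r = 51 - 1*1630815/74 = 51 - 1630815/74 = -1627041/74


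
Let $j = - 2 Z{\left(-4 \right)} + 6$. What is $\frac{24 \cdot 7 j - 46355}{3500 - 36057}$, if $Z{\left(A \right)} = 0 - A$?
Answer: $\frac{46691}{32557} \approx 1.4341$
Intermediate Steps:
$Z{\left(A \right)} = - A$
$j = -2$ ($j = - 2 \left(\left(-1\right) \left(-4\right)\right) + 6 = \left(-2\right) 4 + 6 = -8 + 6 = -2$)
$\frac{24 \cdot 7 j - 46355}{3500 - 36057} = \frac{24 \cdot 7 \left(-2\right) - 46355}{3500 - 36057} = \frac{168 \left(-2\right) - 46355}{-32557} = \left(-336 - 46355\right) \left(- \frac{1}{32557}\right) = \left(-46691\right) \left(- \frac{1}{32557}\right) = \frac{46691}{32557}$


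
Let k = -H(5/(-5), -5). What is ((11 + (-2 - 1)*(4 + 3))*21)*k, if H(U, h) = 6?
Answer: 1260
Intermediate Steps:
k = -6 (k = -1*6 = -6)
((11 + (-2 - 1)*(4 + 3))*21)*k = ((11 + (-2 - 1)*(4 + 3))*21)*(-6) = ((11 - 3*7)*21)*(-6) = ((11 - 21)*21)*(-6) = -10*21*(-6) = -210*(-6) = 1260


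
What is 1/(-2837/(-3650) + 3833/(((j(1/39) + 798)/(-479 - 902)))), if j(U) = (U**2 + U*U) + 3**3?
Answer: -4580118550/29383394271251 ≈ -0.00015587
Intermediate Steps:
j(U) = 27 + 2*U**2 (j(U) = (U**2 + U**2) + 27 = 2*U**2 + 27 = 27 + 2*U**2)
1/(-2837/(-3650) + 3833/(((j(1/39) + 798)/(-479 - 902)))) = 1/(-2837/(-3650) + 3833/((((27 + 2*(1/39)**2) + 798)/(-479 - 902)))) = 1/(-2837*(-1/3650) + 3833/((((27 + 2*(1/39)**2) + 798)/(-1381)))) = 1/(2837/3650 + 3833/((((27 + 2*(1/1521)) + 798)*(-1/1381)))) = 1/(2837/3650 + 3833/((((27 + 2/1521) + 798)*(-1/1381)))) = 1/(2837/3650 + 3833/(((41069/1521 + 798)*(-1/1381)))) = 1/(2837/3650 + 3833/(((1254827/1521)*(-1/1381)))) = 1/(2837/3650 + 3833/(-1254827/2100501)) = 1/(2837/3650 + 3833*(-2100501/1254827)) = 1/(2837/3650 - 8051220333/1254827) = 1/(-29383394271251/4580118550) = -4580118550/29383394271251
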